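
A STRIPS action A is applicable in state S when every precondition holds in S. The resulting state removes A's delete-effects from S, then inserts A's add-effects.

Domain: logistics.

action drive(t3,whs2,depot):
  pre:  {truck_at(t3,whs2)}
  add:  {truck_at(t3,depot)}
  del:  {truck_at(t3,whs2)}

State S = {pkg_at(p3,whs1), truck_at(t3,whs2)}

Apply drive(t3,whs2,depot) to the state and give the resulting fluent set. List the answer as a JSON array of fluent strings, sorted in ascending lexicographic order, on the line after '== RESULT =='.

Progress:
  pre ⊆ S: {truck_at(t3,whs2)} ⊆ S  — applicable
  S \ del = {pkg_at(p3,whs1)}
  ∪ add   = {pkg_at(p3,whs1), truck_at(t3,depot)}

== RESULT ==
["pkg_at(p3,whs1)", "truck_at(t3,depot)"]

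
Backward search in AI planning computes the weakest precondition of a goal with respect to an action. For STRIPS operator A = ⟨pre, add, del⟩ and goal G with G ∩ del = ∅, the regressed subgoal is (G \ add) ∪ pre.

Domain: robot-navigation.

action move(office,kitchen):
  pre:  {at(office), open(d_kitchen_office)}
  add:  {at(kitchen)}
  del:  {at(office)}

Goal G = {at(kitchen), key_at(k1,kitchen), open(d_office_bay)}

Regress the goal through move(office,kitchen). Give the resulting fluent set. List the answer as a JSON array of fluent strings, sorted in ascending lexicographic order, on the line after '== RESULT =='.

Compute (G \ add) ∪ pre:
  G ∩ del = {}  (empty — regression defined)
  G \ add = {at(kitchen), key_at(k1,kitchen), open(d_office_bay)} \ {at(kitchen)} = {key_at(k1,kitchen), open(d_office_bay)}
  ∪ pre   = {key_at(k1,kitchen), open(d_office_bay)} ∪ {at(office), open(d_kitchen_office)}
          = {at(office), key_at(k1,kitchen), open(d_kitchen_office), open(d_office_bay)}

== RESULT ==
["at(office)", "key_at(k1,kitchen)", "open(d_kitchen_office)", "open(d_office_bay)"]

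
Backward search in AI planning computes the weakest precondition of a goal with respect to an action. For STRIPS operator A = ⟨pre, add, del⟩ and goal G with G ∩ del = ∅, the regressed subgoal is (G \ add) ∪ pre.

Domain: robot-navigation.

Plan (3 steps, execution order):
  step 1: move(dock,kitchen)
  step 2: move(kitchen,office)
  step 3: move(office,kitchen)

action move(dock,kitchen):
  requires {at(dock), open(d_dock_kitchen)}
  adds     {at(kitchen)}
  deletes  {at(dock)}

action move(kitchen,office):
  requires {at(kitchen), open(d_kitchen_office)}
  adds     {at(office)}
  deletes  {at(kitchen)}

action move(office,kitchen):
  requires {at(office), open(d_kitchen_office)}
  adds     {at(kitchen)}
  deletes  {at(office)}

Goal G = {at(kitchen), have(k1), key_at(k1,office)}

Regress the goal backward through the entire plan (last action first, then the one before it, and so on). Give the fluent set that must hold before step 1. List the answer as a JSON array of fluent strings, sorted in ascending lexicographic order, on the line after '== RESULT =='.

Regress step by step:
  through step 3 (move(office,kitchen)): drop {at(kitchen)}, keep {have(k1), key_at(k1,office)}, require {at(office), open(d_kitchen_office)}
    → {at(office), have(k1), key_at(k1,office), open(d_kitchen_office)}
  through step 2 (move(kitchen,office)): drop {at(office)}, keep {have(k1), key_at(k1,office), open(d_kitchen_office)}, require {at(kitchen), open(d_kitchen_office)}
    → {at(kitchen), have(k1), key_at(k1,office), open(d_kitchen_office)}
  through step 1 (move(dock,kitchen)): drop {at(kitchen)}, keep {have(k1), key_at(k1,office), open(d_kitchen_office)}, require {at(dock), open(d_dock_kitchen)}
    → {at(dock), have(k1), key_at(k1,office), open(d_dock_kitchen), open(d_kitchen_office)}

== RESULT ==
["at(dock)", "have(k1)", "key_at(k1,office)", "open(d_dock_kitchen)", "open(d_kitchen_office)"]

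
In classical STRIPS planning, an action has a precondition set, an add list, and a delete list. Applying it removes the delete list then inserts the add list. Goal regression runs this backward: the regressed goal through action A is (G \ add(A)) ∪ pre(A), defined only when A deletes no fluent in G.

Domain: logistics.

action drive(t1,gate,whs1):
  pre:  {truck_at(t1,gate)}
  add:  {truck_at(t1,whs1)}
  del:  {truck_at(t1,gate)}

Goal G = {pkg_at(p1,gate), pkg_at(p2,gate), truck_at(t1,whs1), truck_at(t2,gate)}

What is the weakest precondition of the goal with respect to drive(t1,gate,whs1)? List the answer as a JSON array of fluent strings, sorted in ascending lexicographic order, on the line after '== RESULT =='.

Compute (G \ add) ∪ pre:
  G ∩ del = {}  (empty — regression defined)
  G \ add = {pkg_at(p1,gate), pkg_at(p2,gate), truck_at(t1,whs1), truck_at(t2,gate)} \ {truck_at(t1,whs1)} = {pkg_at(p1,gate), pkg_at(p2,gate), truck_at(t2,gate)}
  ∪ pre   = {pkg_at(p1,gate), pkg_at(p2,gate), truck_at(t2,gate)} ∪ {truck_at(t1,gate)}
          = {pkg_at(p1,gate), pkg_at(p2,gate), truck_at(t1,gate), truck_at(t2,gate)}

== RESULT ==
["pkg_at(p1,gate)", "pkg_at(p2,gate)", "truck_at(t1,gate)", "truck_at(t2,gate)"]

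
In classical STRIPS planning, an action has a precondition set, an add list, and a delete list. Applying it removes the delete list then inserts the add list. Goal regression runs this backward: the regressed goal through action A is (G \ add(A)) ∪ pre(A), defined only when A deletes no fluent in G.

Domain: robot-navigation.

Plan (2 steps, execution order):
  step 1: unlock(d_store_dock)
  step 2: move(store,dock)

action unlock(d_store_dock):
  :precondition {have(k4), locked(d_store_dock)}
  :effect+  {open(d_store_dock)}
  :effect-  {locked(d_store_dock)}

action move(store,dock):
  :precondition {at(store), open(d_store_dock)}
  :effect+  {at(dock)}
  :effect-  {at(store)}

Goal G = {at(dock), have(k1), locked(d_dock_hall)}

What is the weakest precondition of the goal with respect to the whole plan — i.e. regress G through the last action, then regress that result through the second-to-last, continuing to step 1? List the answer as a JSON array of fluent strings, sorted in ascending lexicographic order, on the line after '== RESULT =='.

Work backward from the goal:
  through step 2 (move(store,dock)): drop {at(dock)}, keep {have(k1), locked(d_dock_hall)}, require {at(store), open(d_store_dock)}
    → {at(store), have(k1), locked(d_dock_hall), open(d_store_dock)}
  through step 1 (unlock(d_store_dock)): drop {open(d_store_dock)}, keep {at(store), have(k1), locked(d_dock_hall)}, require {have(k4), locked(d_store_dock)}
    → {at(store), have(k1), have(k4), locked(d_dock_hall), locked(d_store_dock)}

== RESULT ==
["at(store)", "have(k1)", "have(k4)", "locked(d_dock_hall)", "locked(d_store_dock)"]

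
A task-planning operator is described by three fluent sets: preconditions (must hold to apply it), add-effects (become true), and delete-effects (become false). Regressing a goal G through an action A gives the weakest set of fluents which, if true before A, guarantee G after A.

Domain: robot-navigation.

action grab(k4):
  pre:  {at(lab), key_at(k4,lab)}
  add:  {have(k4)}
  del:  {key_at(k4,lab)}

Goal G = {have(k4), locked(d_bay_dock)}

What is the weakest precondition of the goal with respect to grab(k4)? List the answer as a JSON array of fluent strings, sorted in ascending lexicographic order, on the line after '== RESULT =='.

Compute (G \ add) ∪ pre:
  G ∩ del = {}  (empty — regression defined)
  G \ add = {have(k4), locked(d_bay_dock)} \ {have(k4)} = {locked(d_bay_dock)}
  ∪ pre   = {locked(d_bay_dock)} ∪ {at(lab), key_at(k4,lab)}
          = {at(lab), key_at(k4,lab), locked(d_bay_dock)}

== RESULT ==
["at(lab)", "key_at(k4,lab)", "locked(d_bay_dock)"]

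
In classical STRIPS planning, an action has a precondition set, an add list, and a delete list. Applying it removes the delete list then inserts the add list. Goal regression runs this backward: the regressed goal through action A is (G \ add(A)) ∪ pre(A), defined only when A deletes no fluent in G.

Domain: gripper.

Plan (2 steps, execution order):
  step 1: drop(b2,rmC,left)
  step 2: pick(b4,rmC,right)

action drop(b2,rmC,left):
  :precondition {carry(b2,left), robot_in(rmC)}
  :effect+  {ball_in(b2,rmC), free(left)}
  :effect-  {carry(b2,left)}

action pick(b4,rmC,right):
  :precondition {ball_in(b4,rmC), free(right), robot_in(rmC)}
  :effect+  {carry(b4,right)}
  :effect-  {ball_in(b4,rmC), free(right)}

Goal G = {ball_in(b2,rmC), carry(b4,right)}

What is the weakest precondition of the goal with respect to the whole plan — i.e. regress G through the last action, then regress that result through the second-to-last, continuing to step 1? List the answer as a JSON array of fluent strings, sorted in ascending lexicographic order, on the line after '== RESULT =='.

Work backward from the goal:
  through step 2 (pick(b4,rmC,right)): drop {carry(b4,right)}, keep {ball_in(b2,rmC)}, require {ball_in(b4,rmC), free(right), robot_in(rmC)}
    → {ball_in(b2,rmC), ball_in(b4,rmC), free(right), robot_in(rmC)}
  through step 1 (drop(b2,rmC,left)): drop {ball_in(b2,rmC)}, keep {ball_in(b4,rmC), free(right), robot_in(rmC)}, require {carry(b2,left), robot_in(rmC)}
    → {ball_in(b4,rmC), carry(b2,left), free(right), robot_in(rmC)}

== RESULT ==
["ball_in(b4,rmC)", "carry(b2,left)", "free(right)", "robot_in(rmC)"]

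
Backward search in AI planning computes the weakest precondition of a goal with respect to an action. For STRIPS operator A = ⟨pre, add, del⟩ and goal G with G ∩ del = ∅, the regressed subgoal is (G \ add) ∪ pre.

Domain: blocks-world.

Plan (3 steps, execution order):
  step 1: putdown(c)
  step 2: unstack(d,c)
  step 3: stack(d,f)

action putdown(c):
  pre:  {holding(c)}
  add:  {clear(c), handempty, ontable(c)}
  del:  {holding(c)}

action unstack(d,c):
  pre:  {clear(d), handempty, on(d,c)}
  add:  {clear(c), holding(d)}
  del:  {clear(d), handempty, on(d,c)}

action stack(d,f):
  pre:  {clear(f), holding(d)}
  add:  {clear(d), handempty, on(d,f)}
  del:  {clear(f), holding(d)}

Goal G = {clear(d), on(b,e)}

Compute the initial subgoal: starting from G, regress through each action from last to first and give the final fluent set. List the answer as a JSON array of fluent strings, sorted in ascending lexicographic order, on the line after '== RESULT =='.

Regress step by step:
  through step 3 (stack(d,f)): drop {clear(d)}, keep {on(b,e)}, require {clear(f), holding(d)}
    → {clear(f), holding(d), on(b,e)}
  through step 2 (unstack(d,c)): drop {holding(d)}, keep {clear(f), on(b,e)}, require {clear(d), handempty, on(d,c)}
    → {clear(d), clear(f), handempty, on(b,e), on(d,c)}
  through step 1 (putdown(c)): drop {handempty}, keep {clear(d), clear(f), on(b,e), on(d,c)}, require {holding(c)}
    → {clear(d), clear(f), holding(c), on(b,e), on(d,c)}

== RESULT ==
["clear(d)", "clear(f)", "holding(c)", "on(b,e)", "on(d,c)"]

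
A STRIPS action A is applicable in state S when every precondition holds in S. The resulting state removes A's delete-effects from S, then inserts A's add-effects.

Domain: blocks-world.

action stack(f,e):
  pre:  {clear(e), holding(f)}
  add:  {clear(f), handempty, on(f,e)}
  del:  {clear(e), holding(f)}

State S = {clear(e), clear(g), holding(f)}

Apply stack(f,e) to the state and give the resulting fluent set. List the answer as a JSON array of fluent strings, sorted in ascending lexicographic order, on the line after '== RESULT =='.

Progress:
  pre ⊆ S: {clear(e), holding(f)} ⊆ S  — applicable
  S \ del = {clear(g)}
  ∪ add   = {clear(f), clear(g), handempty, on(f,e)}

== RESULT ==
["clear(f)", "clear(g)", "handempty", "on(f,e)"]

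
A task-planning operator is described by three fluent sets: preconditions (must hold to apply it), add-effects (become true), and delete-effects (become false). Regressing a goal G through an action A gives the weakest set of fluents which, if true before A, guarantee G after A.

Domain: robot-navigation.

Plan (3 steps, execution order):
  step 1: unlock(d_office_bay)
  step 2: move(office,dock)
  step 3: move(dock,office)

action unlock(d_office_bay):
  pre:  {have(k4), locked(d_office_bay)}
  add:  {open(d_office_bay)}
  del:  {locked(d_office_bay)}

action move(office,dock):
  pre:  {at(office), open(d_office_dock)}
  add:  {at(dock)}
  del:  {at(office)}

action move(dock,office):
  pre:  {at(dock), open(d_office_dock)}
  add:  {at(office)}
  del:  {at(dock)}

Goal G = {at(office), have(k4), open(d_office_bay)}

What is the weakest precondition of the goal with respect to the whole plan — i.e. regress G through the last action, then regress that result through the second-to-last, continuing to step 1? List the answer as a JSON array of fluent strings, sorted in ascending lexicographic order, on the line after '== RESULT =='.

Regress step by step:
  through step 3 (move(dock,office)): drop {at(office)}, keep {have(k4), open(d_office_bay)}, require {at(dock), open(d_office_dock)}
    → {at(dock), have(k4), open(d_office_bay), open(d_office_dock)}
  through step 2 (move(office,dock)): drop {at(dock)}, keep {have(k4), open(d_office_bay), open(d_office_dock)}, require {at(office), open(d_office_dock)}
    → {at(office), have(k4), open(d_office_bay), open(d_office_dock)}
  through step 1 (unlock(d_office_bay)): drop {open(d_office_bay)}, keep {at(office), have(k4), open(d_office_dock)}, require {have(k4), locked(d_office_bay)}
    → {at(office), have(k4), locked(d_office_bay), open(d_office_dock)}

== RESULT ==
["at(office)", "have(k4)", "locked(d_office_bay)", "open(d_office_dock)"]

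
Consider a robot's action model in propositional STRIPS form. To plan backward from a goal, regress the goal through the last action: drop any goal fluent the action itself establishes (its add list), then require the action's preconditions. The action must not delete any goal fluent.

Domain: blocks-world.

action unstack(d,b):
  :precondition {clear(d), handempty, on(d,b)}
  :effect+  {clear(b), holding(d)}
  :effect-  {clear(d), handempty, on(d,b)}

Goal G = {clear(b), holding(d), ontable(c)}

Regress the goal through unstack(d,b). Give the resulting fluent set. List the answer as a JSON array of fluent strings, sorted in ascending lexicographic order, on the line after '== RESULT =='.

Compute (G \ add) ∪ pre:
  G ∩ del = {}  (empty — regression defined)
  G \ add = {clear(b), holding(d), ontable(c)} \ {clear(b), holding(d)} = {ontable(c)}
  ∪ pre   = {ontable(c)} ∪ {clear(d), handempty, on(d,b)}
          = {clear(d), handempty, on(d,b), ontable(c)}

== RESULT ==
["clear(d)", "handempty", "on(d,b)", "ontable(c)"]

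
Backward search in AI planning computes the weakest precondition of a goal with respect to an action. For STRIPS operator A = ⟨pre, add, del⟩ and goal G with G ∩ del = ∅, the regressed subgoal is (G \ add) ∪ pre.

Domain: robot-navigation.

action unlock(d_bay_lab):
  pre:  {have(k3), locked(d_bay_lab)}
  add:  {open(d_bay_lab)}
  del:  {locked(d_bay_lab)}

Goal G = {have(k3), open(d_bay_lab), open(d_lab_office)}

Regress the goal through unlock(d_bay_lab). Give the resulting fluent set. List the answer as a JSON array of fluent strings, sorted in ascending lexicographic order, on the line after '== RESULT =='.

Compute (G \ add) ∪ pre:
  G ∩ del = {}  (empty — regression defined)
  G \ add = {have(k3), open(d_bay_lab), open(d_lab_office)} \ {open(d_bay_lab)} = {have(k3), open(d_lab_office)}
  ∪ pre   = {have(k3), open(d_lab_office)} ∪ {have(k3), locked(d_bay_lab)}
          = {have(k3), locked(d_bay_lab), open(d_lab_office)}

== RESULT ==
["have(k3)", "locked(d_bay_lab)", "open(d_lab_office)"]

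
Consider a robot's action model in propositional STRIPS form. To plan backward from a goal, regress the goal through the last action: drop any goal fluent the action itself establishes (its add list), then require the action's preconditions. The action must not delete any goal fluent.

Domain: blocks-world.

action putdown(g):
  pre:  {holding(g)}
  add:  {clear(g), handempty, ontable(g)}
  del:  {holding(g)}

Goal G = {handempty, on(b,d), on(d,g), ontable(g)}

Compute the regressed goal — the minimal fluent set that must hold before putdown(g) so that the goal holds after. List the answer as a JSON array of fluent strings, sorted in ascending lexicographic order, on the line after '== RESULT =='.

Compute (G \ add) ∪ pre:
  G ∩ del = {}  (empty — regression defined)
  G \ add = {handempty, on(b,d), on(d,g), ontable(g)} \ {clear(g), handempty, ontable(g)} = {on(b,d), on(d,g)}
  ∪ pre   = {on(b,d), on(d,g)} ∪ {holding(g)}
          = {holding(g), on(b,d), on(d,g)}

== RESULT ==
["holding(g)", "on(b,d)", "on(d,g)"]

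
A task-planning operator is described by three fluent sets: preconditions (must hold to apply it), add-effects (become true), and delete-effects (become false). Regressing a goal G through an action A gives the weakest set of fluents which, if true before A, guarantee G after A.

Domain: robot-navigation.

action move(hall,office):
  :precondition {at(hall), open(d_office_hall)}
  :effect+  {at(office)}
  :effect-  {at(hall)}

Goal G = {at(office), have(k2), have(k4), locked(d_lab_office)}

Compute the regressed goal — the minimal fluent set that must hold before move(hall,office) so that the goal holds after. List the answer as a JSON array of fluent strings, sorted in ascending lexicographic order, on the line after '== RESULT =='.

Regress:
  G ∩ del = {}  (empty — regression defined)
  G \ add = {at(office), have(k2), have(k4), locked(d_lab_office)} \ {at(office)} = {have(k2), have(k4), locked(d_lab_office)}
  ∪ pre   = {have(k2), have(k4), locked(d_lab_office)} ∪ {at(hall), open(d_office_hall)}
          = {at(hall), have(k2), have(k4), locked(d_lab_office), open(d_office_hall)}

== RESULT ==
["at(hall)", "have(k2)", "have(k4)", "locked(d_lab_office)", "open(d_office_hall)"]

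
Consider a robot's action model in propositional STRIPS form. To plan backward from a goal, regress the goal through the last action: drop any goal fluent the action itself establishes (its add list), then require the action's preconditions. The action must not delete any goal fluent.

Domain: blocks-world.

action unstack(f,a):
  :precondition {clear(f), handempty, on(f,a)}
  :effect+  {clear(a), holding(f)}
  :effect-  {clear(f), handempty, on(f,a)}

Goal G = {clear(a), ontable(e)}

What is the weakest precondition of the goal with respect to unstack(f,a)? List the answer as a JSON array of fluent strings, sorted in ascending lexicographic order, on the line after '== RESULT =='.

Compute (G \ add) ∪ pre:
  G ∩ del = {}  (empty — regression defined)
  G \ add = {clear(a), ontable(e)} \ {clear(a), holding(f)} = {ontable(e)}
  ∪ pre   = {ontable(e)} ∪ {clear(f), handempty, on(f,a)}
          = {clear(f), handempty, on(f,a), ontable(e)}

== RESULT ==
["clear(f)", "handempty", "on(f,a)", "ontable(e)"]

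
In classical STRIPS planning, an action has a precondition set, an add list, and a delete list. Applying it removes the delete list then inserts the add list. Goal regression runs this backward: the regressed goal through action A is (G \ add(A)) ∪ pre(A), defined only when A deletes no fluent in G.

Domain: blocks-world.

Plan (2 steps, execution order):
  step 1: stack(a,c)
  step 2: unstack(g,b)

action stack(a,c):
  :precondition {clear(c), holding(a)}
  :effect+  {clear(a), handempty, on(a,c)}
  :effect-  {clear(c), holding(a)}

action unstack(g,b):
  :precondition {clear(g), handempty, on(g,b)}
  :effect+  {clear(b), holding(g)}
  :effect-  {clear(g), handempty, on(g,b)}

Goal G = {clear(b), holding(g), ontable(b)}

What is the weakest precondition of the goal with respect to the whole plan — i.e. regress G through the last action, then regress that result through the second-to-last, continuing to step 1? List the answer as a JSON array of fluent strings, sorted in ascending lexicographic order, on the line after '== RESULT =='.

Work backward from the goal:
  through step 2 (unstack(g,b)): drop {clear(b), holding(g)}, keep {ontable(b)}, require {clear(g), handempty, on(g,b)}
    → {clear(g), handempty, on(g,b), ontable(b)}
  through step 1 (stack(a,c)): drop {handempty}, keep {clear(g), on(g,b), ontable(b)}, require {clear(c), holding(a)}
    → {clear(c), clear(g), holding(a), on(g,b), ontable(b)}

== RESULT ==
["clear(c)", "clear(g)", "holding(a)", "on(g,b)", "ontable(b)"]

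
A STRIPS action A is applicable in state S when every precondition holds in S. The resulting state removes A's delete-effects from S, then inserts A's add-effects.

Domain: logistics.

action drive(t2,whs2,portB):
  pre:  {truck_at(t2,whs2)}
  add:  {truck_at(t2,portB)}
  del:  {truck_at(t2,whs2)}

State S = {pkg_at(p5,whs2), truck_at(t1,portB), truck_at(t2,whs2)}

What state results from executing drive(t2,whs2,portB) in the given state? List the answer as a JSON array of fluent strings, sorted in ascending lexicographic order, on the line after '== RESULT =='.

Compute (S \ del) ∪ add:
  pre ⊆ S: {truck_at(t2,whs2)} ⊆ S  — applicable
  S \ del = {pkg_at(p5,whs2), truck_at(t1,portB)}
  ∪ add   = {pkg_at(p5,whs2), truck_at(t1,portB), truck_at(t2,portB)}

== RESULT ==
["pkg_at(p5,whs2)", "truck_at(t1,portB)", "truck_at(t2,portB)"]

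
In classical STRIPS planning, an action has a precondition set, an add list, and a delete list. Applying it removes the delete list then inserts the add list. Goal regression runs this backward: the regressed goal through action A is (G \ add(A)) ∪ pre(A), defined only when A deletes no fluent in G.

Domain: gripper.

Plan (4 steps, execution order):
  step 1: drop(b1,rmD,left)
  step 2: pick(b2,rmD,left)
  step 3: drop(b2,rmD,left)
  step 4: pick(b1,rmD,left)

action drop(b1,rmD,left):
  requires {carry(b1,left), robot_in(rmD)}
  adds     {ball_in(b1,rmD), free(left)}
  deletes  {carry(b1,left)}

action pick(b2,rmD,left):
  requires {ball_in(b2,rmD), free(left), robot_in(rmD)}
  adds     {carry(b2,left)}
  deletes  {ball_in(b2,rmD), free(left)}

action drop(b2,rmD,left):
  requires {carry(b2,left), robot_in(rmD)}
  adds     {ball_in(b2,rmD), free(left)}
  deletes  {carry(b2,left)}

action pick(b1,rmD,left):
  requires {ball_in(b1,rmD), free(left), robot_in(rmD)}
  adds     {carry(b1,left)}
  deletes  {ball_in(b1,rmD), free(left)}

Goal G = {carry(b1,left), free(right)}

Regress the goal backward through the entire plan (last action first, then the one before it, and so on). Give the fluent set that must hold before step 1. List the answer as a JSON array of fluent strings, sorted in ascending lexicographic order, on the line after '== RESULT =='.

Work backward from the goal:
  through step 4 (pick(b1,rmD,left)): drop {carry(b1,left)}, keep {free(right)}, require {ball_in(b1,rmD), free(left), robot_in(rmD)}
    → {ball_in(b1,rmD), free(left), free(right), robot_in(rmD)}
  through step 3 (drop(b2,rmD,left)): drop {free(left)}, keep {ball_in(b1,rmD), free(right), robot_in(rmD)}, require {carry(b2,left), robot_in(rmD)}
    → {ball_in(b1,rmD), carry(b2,left), free(right), robot_in(rmD)}
  through step 2 (pick(b2,rmD,left)): drop {carry(b2,left)}, keep {ball_in(b1,rmD), free(right), robot_in(rmD)}, require {ball_in(b2,rmD), free(left), robot_in(rmD)}
    → {ball_in(b1,rmD), ball_in(b2,rmD), free(left), free(right), robot_in(rmD)}
  through step 1 (drop(b1,rmD,left)): drop {ball_in(b1,rmD), free(left)}, keep {ball_in(b2,rmD), free(right), robot_in(rmD)}, require {carry(b1,left), robot_in(rmD)}
    → {ball_in(b2,rmD), carry(b1,left), free(right), robot_in(rmD)}

== RESULT ==
["ball_in(b2,rmD)", "carry(b1,left)", "free(right)", "robot_in(rmD)"]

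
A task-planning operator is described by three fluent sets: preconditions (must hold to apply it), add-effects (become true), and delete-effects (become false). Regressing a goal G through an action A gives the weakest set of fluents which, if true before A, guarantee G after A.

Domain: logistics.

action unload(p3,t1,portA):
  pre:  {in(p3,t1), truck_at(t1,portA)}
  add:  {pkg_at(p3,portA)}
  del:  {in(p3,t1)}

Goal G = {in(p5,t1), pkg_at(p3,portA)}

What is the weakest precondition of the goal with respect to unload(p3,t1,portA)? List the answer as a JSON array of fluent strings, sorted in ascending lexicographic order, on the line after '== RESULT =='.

Compute (G \ add) ∪ pre:
  G ∩ del = {}  (empty — regression defined)
  G \ add = {in(p5,t1), pkg_at(p3,portA)} \ {pkg_at(p3,portA)} = {in(p5,t1)}
  ∪ pre   = {in(p5,t1)} ∪ {in(p3,t1), truck_at(t1,portA)}
          = {in(p3,t1), in(p5,t1), truck_at(t1,portA)}

== RESULT ==
["in(p3,t1)", "in(p5,t1)", "truck_at(t1,portA)"]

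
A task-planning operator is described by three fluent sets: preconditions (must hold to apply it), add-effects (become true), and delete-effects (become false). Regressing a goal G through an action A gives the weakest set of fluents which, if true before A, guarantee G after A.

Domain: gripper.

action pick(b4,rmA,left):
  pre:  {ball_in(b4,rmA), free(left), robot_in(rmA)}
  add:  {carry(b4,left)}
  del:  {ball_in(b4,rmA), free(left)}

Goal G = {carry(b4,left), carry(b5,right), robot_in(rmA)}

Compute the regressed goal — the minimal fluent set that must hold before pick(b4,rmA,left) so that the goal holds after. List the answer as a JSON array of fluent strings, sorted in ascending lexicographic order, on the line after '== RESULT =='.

Regress:
  G ∩ del = {}  (empty — regression defined)
  G \ add = {carry(b4,left), carry(b5,right), robot_in(rmA)} \ {carry(b4,left)} = {carry(b5,right), robot_in(rmA)}
  ∪ pre   = {carry(b5,right), robot_in(rmA)} ∪ {ball_in(b4,rmA), free(left), robot_in(rmA)}
          = {ball_in(b4,rmA), carry(b5,right), free(left), robot_in(rmA)}

== RESULT ==
["ball_in(b4,rmA)", "carry(b5,right)", "free(left)", "robot_in(rmA)"]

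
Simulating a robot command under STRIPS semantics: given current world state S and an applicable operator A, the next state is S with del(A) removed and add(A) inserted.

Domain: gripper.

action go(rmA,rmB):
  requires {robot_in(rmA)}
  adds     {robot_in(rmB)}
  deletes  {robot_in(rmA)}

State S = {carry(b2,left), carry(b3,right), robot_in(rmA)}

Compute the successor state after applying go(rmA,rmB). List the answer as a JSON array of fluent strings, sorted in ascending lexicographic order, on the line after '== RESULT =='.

Progress:
  pre ⊆ S: {robot_in(rmA)} ⊆ S  — applicable
  S \ del = {carry(b2,left), carry(b3,right)}
  ∪ add   = {carry(b2,left), carry(b3,right), robot_in(rmB)}

== RESULT ==
["carry(b2,left)", "carry(b3,right)", "robot_in(rmB)"]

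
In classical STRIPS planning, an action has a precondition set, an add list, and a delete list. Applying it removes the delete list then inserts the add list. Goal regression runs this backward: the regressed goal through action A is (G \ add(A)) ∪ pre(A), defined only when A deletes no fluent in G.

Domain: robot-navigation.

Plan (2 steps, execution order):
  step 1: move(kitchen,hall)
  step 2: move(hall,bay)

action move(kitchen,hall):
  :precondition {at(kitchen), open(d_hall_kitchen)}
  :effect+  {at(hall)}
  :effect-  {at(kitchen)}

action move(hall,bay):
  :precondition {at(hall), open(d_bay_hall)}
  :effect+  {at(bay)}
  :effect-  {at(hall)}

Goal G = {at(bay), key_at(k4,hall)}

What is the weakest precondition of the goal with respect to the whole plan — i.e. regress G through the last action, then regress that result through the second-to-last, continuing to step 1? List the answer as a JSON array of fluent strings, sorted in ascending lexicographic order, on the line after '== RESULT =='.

Regress step by step:
  through step 2 (move(hall,bay)): drop {at(bay)}, keep {key_at(k4,hall)}, require {at(hall), open(d_bay_hall)}
    → {at(hall), key_at(k4,hall), open(d_bay_hall)}
  through step 1 (move(kitchen,hall)): drop {at(hall)}, keep {key_at(k4,hall), open(d_bay_hall)}, require {at(kitchen), open(d_hall_kitchen)}
    → {at(kitchen), key_at(k4,hall), open(d_bay_hall), open(d_hall_kitchen)}

== RESULT ==
["at(kitchen)", "key_at(k4,hall)", "open(d_bay_hall)", "open(d_hall_kitchen)"]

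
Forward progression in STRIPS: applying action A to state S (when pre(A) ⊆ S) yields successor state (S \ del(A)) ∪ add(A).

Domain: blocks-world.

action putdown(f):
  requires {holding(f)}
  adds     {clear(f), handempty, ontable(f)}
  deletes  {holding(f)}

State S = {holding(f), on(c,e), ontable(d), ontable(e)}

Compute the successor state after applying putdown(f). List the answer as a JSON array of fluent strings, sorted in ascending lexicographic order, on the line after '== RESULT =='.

Compute (S \ del) ∪ add:
  pre ⊆ S: {holding(f)} ⊆ S  — applicable
  S \ del = {on(c,e), ontable(d), ontable(e)}
  ∪ add   = {clear(f), handempty, on(c,e), ontable(d), ontable(e), ontable(f)}

== RESULT ==
["clear(f)", "handempty", "on(c,e)", "ontable(d)", "ontable(e)", "ontable(f)"]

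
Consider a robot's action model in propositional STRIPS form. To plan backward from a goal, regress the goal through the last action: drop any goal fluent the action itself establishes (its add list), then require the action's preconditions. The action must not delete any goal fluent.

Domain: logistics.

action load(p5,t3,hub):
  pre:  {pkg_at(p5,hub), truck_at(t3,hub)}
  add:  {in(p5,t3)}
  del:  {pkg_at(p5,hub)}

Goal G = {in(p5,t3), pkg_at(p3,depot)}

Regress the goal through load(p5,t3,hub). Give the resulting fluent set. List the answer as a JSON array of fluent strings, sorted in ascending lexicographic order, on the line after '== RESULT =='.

Regress:
  G ∩ del = {}  (empty — regression defined)
  G \ add = {in(p5,t3), pkg_at(p3,depot)} \ {in(p5,t3)} = {pkg_at(p3,depot)}
  ∪ pre   = {pkg_at(p3,depot)} ∪ {pkg_at(p5,hub), truck_at(t3,hub)}
          = {pkg_at(p3,depot), pkg_at(p5,hub), truck_at(t3,hub)}

== RESULT ==
["pkg_at(p3,depot)", "pkg_at(p5,hub)", "truck_at(t3,hub)"]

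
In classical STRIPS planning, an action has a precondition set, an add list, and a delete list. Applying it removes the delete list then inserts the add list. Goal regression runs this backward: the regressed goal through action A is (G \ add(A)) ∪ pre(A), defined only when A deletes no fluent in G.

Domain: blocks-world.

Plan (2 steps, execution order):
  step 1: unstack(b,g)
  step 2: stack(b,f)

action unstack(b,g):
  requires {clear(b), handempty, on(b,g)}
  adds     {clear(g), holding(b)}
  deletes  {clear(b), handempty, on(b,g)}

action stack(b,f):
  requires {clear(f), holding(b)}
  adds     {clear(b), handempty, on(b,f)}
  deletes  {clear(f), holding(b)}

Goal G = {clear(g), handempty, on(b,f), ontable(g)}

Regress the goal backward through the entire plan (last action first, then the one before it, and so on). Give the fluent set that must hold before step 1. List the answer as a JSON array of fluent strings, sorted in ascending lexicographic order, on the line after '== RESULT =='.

Regress step by step:
  through step 2 (stack(b,f)): drop {handempty, on(b,f)}, keep {clear(g), ontable(g)}, require {clear(f), holding(b)}
    → {clear(f), clear(g), holding(b), ontable(g)}
  through step 1 (unstack(b,g)): drop {clear(g), holding(b)}, keep {clear(f), ontable(g)}, require {clear(b), handempty, on(b,g)}
    → {clear(b), clear(f), handempty, on(b,g), ontable(g)}

== RESULT ==
["clear(b)", "clear(f)", "handempty", "on(b,g)", "ontable(g)"]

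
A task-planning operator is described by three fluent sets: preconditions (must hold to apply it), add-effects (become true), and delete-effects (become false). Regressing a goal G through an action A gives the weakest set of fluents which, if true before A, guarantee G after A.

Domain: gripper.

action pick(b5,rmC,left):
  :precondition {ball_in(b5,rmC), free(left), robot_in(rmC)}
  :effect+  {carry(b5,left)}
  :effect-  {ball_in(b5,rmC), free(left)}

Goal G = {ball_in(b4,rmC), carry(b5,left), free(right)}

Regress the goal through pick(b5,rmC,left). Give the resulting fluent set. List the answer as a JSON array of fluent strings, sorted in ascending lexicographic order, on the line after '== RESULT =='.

Compute (G \ add) ∪ pre:
  G ∩ del = {}  (empty — regression defined)
  G \ add = {ball_in(b4,rmC), carry(b5,left), free(right)} \ {carry(b5,left)} = {ball_in(b4,rmC), free(right)}
  ∪ pre   = {ball_in(b4,rmC), free(right)} ∪ {ball_in(b5,rmC), free(left), robot_in(rmC)}
          = {ball_in(b4,rmC), ball_in(b5,rmC), free(left), free(right), robot_in(rmC)}

== RESULT ==
["ball_in(b4,rmC)", "ball_in(b5,rmC)", "free(left)", "free(right)", "robot_in(rmC)"]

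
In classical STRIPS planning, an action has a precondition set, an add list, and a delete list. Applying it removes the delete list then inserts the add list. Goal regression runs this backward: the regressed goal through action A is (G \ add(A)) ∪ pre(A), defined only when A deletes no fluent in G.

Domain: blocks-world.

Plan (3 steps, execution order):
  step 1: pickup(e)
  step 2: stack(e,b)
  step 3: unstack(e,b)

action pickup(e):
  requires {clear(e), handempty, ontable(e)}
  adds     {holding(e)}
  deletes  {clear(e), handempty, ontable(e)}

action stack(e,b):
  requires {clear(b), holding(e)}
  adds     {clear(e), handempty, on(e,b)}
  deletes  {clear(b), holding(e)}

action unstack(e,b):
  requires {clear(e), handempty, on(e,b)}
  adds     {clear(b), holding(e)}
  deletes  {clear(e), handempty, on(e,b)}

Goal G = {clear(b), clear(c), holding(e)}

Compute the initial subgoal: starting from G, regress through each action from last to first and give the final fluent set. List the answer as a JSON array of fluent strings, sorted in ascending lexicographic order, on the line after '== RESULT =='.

Work backward from the goal:
  through step 3 (unstack(e,b)): drop {clear(b), holding(e)}, keep {clear(c)}, require {clear(e), handempty, on(e,b)}
    → {clear(c), clear(e), handempty, on(e,b)}
  through step 2 (stack(e,b)): drop {clear(e), handempty, on(e,b)}, keep {clear(c)}, require {clear(b), holding(e)}
    → {clear(b), clear(c), holding(e)}
  through step 1 (pickup(e)): drop {holding(e)}, keep {clear(b), clear(c)}, require {clear(e), handempty, ontable(e)}
    → {clear(b), clear(c), clear(e), handempty, ontable(e)}

== RESULT ==
["clear(b)", "clear(c)", "clear(e)", "handempty", "ontable(e)"]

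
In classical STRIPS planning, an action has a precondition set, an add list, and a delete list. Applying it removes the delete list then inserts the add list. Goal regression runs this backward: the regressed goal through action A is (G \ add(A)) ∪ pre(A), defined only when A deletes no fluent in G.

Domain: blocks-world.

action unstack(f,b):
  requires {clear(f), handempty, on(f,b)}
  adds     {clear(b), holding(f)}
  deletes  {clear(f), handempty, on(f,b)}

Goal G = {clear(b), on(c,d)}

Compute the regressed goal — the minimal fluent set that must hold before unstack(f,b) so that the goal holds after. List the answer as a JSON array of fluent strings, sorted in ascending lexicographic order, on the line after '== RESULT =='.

Regress:
  G ∩ del = {}  (empty — regression defined)
  G \ add = {clear(b), on(c,d)} \ {clear(b), holding(f)} = {on(c,d)}
  ∪ pre   = {on(c,d)} ∪ {clear(f), handempty, on(f,b)}
          = {clear(f), handempty, on(c,d), on(f,b)}

== RESULT ==
["clear(f)", "handempty", "on(c,d)", "on(f,b)"]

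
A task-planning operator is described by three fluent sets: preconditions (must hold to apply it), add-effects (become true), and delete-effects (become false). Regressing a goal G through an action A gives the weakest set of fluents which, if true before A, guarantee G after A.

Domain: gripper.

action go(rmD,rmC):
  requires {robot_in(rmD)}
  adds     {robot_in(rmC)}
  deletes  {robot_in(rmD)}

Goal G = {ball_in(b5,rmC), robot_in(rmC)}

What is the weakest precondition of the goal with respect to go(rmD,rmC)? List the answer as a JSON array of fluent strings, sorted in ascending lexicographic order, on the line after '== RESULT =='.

Compute (G \ add) ∪ pre:
  G ∩ del = {}  (empty — regression defined)
  G \ add = {ball_in(b5,rmC), robot_in(rmC)} \ {robot_in(rmC)} = {ball_in(b5,rmC)}
  ∪ pre   = {ball_in(b5,rmC)} ∪ {robot_in(rmD)}
          = {ball_in(b5,rmC), robot_in(rmD)}

== RESULT ==
["ball_in(b5,rmC)", "robot_in(rmD)"]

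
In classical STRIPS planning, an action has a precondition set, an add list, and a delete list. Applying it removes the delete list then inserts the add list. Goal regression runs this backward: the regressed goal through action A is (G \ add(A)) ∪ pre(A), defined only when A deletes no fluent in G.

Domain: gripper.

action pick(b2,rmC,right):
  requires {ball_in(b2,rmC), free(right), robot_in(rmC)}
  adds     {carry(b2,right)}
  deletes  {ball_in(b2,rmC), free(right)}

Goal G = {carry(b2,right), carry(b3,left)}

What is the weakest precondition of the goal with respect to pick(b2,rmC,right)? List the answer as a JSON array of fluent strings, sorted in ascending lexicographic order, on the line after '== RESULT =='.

Regress:
  G ∩ del = {}  (empty — regression defined)
  G \ add = {carry(b2,right), carry(b3,left)} \ {carry(b2,right)} = {carry(b3,left)}
  ∪ pre   = {carry(b3,left)} ∪ {ball_in(b2,rmC), free(right), robot_in(rmC)}
          = {ball_in(b2,rmC), carry(b3,left), free(right), robot_in(rmC)}

== RESULT ==
["ball_in(b2,rmC)", "carry(b3,left)", "free(right)", "robot_in(rmC)"]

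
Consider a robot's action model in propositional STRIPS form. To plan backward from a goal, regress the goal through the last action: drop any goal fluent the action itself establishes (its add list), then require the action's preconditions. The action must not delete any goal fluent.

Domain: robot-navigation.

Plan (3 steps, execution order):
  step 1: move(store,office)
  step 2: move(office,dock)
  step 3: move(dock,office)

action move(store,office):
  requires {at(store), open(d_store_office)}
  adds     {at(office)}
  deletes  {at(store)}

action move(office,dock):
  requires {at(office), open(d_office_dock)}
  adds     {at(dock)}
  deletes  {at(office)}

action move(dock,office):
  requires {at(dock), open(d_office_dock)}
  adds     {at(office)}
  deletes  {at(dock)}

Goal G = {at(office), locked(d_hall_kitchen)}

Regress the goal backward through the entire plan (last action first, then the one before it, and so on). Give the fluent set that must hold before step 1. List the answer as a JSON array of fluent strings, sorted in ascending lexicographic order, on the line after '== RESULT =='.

Regress step by step:
  through step 3 (move(dock,office)): drop {at(office)}, keep {locked(d_hall_kitchen)}, require {at(dock), open(d_office_dock)}
    → {at(dock), locked(d_hall_kitchen), open(d_office_dock)}
  through step 2 (move(office,dock)): drop {at(dock)}, keep {locked(d_hall_kitchen), open(d_office_dock)}, require {at(office), open(d_office_dock)}
    → {at(office), locked(d_hall_kitchen), open(d_office_dock)}
  through step 1 (move(store,office)): drop {at(office)}, keep {locked(d_hall_kitchen), open(d_office_dock)}, require {at(store), open(d_store_office)}
    → {at(store), locked(d_hall_kitchen), open(d_office_dock), open(d_store_office)}

== RESULT ==
["at(store)", "locked(d_hall_kitchen)", "open(d_office_dock)", "open(d_store_office)"]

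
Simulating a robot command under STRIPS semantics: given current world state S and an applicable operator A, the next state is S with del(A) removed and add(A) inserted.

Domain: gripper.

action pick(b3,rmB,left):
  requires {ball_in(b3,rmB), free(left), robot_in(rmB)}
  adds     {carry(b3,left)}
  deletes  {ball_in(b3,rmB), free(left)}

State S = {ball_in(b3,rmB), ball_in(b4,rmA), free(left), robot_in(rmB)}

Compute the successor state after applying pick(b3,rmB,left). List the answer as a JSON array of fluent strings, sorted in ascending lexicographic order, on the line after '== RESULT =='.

Compute (S \ del) ∪ add:
  pre ⊆ S: {ball_in(b3,rmB), free(left), robot_in(rmB)} ⊆ S  — applicable
  S \ del = {ball_in(b4,rmA), robot_in(rmB)}
  ∪ add   = {ball_in(b4,rmA), carry(b3,left), robot_in(rmB)}

== RESULT ==
["ball_in(b4,rmA)", "carry(b3,left)", "robot_in(rmB)"]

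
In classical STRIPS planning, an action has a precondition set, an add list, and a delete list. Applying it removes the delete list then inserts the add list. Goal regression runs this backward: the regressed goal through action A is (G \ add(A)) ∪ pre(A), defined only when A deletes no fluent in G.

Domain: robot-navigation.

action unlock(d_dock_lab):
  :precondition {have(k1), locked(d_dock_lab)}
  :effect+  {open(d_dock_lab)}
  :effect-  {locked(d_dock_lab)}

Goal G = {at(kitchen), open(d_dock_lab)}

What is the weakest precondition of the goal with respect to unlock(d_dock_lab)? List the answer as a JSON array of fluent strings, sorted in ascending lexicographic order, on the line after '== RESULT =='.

Regress:
  G ∩ del = {}  (empty — regression defined)
  G \ add = {at(kitchen), open(d_dock_lab)} \ {open(d_dock_lab)} = {at(kitchen)}
  ∪ pre   = {at(kitchen)} ∪ {have(k1), locked(d_dock_lab)}
          = {at(kitchen), have(k1), locked(d_dock_lab)}

== RESULT ==
["at(kitchen)", "have(k1)", "locked(d_dock_lab)"]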